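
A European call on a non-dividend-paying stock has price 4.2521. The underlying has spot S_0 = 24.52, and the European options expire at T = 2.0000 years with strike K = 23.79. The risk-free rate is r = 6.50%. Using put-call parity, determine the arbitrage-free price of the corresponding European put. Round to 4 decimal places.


Answer: Put price = 0.6220

Derivation:
Put-call parity: C - P = S_0 * exp(-qT) - K * exp(-rT).
S_0 * exp(-qT) = 24.5200 * 1.00000000 = 24.52000000
K * exp(-rT) = 23.7900 * 0.87809543 = 20.88989030
P = C - S*exp(-qT) + K*exp(-rT)
P = 4.2521 - 24.52000000 + 20.88989030 = 0.6220


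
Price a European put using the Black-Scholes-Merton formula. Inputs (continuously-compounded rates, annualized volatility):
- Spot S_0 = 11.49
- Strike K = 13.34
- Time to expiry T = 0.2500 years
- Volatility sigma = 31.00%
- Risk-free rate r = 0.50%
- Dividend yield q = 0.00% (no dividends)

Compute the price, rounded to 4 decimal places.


Answer: Price = 2.0069

Derivation:
d1 = (ln(S/K) + (r - q + 0.5*sigma^2) * T) / (sigma * sqrt(T)) = -0.87759644
d2 = d1 - sigma * sqrt(T) = -1.03259644
exp(-rT) = 0.99875078; exp(-qT) = 1.00000000
P = K * exp(-rT) * N(-d2) - S_0 * exp(-qT) * N(-d1)
N(-d1) = 0.80991862; N(-d2) = 0.84910360
P = 13.3400 * 0.99875078 * 0.84910360 - 11.4900 * 1.00000000 * 0.80991862 = 2.0069


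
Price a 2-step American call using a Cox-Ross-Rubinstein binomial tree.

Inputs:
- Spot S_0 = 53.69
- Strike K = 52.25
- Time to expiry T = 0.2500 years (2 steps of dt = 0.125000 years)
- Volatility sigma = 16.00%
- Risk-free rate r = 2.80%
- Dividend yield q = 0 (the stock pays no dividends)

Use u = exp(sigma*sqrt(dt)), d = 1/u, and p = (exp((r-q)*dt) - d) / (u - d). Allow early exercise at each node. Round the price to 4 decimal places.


dt = T/N = 0.125000
u = exp(sigma*sqrt(dt)) = 1.058199; d = 1/u = 0.945002
p = (exp((r-q)*dt) - d) / (u - d) = 0.516835
Discount per step: exp(-r*dt) = 0.996506
Stock lattice S(k, i) with i counting down-moves:
  k=0: S(0,0) = 53.6900
  k=1: S(1,0) = 56.8147; S(1,1) = 50.7371
  k=2: S(2,0) = 60.1213; S(2,1) = 53.6900; S(2,2) = 47.9467
Terminal payoffs V(N, i) = max(S_T - K, 0):
  V(2,0) = 7.871280; V(2,1) = 1.440000; V(2,2) = 0.000000
Backward induction: V(k, i) = exp(-r*dt) * [p * V(k+1, i) + (1-p) * V(k+1, i+1)]; then take max(V_cont, immediate exercise) for American.
  V(1,0) = exp(-r*dt) * [p*7.871280 + (1-p)*1.440000] = 4.747267; exercise = 4.564712; V(1,0) = max -> 4.747267
  V(1,1) = exp(-r*dt) * [p*1.440000 + (1-p)*0.000000] = 0.741642; exercise = 0.000000; V(1,1) = max -> 0.741642
  V(0,0) = exp(-r*dt) * [p*4.747267 + (1-p)*0.741642] = 2.802066; exercise = 1.440000; V(0,0) = max -> 2.802066

Answer: Price = V(0,0) = 2.8021


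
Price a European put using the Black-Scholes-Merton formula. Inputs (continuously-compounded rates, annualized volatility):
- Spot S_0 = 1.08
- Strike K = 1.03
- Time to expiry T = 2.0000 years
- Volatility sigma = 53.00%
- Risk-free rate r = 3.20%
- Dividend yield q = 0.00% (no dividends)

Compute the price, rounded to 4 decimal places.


Answer: Price = 0.2451

Derivation:
d1 = (ln(S/K) + (r - q + 0.5*sigma^2) * T) / (sigma * sqrt(T)) = 0.52339542
d2 = d1 - sigma * sqrt(T) = -0.22613777
exp(-rT) = 0.93800500; exp(-qT) = 1.00000000
P = K * exp(-rT) * N(-d2) - S_0 * exp(-qT) * N(-d1)
N(-d1) = 0.30034955; N(-d2) = 0.58945286
P = 1.0300 * 0.93800500 * 0.58945286 - 1.0800 * 1.00000000 * 0.30034955 = 0.2451


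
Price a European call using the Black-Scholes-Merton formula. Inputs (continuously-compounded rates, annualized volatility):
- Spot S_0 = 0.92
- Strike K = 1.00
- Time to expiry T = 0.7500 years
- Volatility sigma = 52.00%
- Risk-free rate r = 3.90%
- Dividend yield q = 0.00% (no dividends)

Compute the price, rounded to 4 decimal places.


d1 = (ln(S/K) + (r - q + 0.5*sigma^2) * T) / (sigma * sqrt(T)) = 0.10496315
d2 = d1 - sigma * sqrt(T) = -0.34537006
exp(-rT) = 0.97117364; exp(-qT) = 1.00000000
C = S_0 * exp(-qT) * N(d1) - K * exp(-rT) * N(d2)
N(d1) = 0.54179747; N(d2) = 0.36490809
C = 0.9200 * 1.00000000 * 0.54179747 - 1.0000 * 0.97117364 * 0.36490809 = 0.1441

Answer: Price = 0.1441


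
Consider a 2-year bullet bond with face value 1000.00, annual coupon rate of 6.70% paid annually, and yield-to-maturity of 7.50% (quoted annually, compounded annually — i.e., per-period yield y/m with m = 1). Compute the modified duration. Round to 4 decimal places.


Answer: Modified duration = 1.8016

Derivation:
Coupon per period c = face * coupon_rate / m = 67.000000
Periods per year m = 1; per-period yield y/m = 0.075000
Number of cashflows N = 2
Cashflows (t years, CF_t, discount factor 1/(1+y/m)^(m*t), PV):
  t = 1.0000: CF_t = 67.000000, DF = 0.930233, PV = 62.325581
  t = 2.0000: CF_t = 1067.000000, DF = 0.865333, PV = 923.309897
Price P = sum_t PV_t = 985.635479
First compute Macaulay numerator sum_t t * PV_t:
  t * PV_t at t = 1.0000: 62.325581
  t * PV_t at t = 2.0000: 1846.619794
Macaulay duration D = 1908.945376 / 985.635479 = 1.936766
Modified duration = D / (1 + y/m) = 1.936766 / (1 + 0.075000) = 1.801643


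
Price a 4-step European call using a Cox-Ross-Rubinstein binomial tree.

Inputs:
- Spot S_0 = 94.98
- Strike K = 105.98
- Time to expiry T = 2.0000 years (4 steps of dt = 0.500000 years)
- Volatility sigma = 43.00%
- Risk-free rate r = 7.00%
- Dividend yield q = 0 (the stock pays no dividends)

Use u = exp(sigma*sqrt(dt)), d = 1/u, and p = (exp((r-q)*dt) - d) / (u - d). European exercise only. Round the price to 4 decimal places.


Answer: Price = V(0,0) = 23.9175

Derivation:
dt = T/N = 0.500000
u = exp(sigma*sqrt(dt)) = 1.355345; d = 1/u = 0.737820
p = (exp((r-q)*dt) - d) / (u - d) = 0.482248
Discount per step: exp(-r*dt) = 0.965605
Stock lattice S(k, i) with i counting down-moves:
  k=0: S(0,0) = 94.9800
  k=1: S(1,0) = 128.7307; S(1,1) = 70.0781
  k=2: S(2,0) = 174.4744; S(2,1) = 94.9800; S(2,2) = 51.7050
  k=3: S(3,0) = 236.4730; S(3,1) = 128.7307; S(3,2) = 70.0781; S(3,3) = 38.1490
  k=4: S(4,0) = 320.5025; S(4,1) = 174.4744; S(4,2) = 94.9800; S(4,3) = 51.7050; S(4,4) = 28.1471
Terminal payoffs V(N, i) = max(S_T - K, 0):
  V(4,0) = 214.522478; V(4,1) = 68.494426; V(4,2) = 0.000000; V(4,3) = 0.000000; V(4,4) = 0.000000
Backward induction: V(k, i) = exp(-r*dt) * [p * V(k+1, i) + (1-p) * V(k+1, i+1)].
  V(3,0) = exp(-r*dt) * [p*214.522478 + (1-p)*68.494426] = 134.138151
  V(3,1) = exp(-r*dt) * [p*68.494426 + (1-p)*0.000000] = 31.895180
  V(3,2) = exp(-r*dt) * [p*0.000000 + (1-p)*0.000000] = 0.000000
  V(3,3) = exp(-r*dt) * [p*0.000000 + (1-p)*0.000000] = 0.000000
  V(2,0) = exp(-r*dt) * [p*134.138151 + (1-p)*31.895180] = 78.408718
  V(2,1) = exp(-r*dt) * [p*31.895180 + (1-p)*0.000000] = 14.852340
  V(2,2) = exp(-r*dt) * [p*0.000000 + (1-p)*0.000000] = 0.000000
  V(1,0) = exp(-r*dt) * [p*78.408718 + (1-p)*14.852340] = 43.937224
  V(1,1) = exp(-r*dt) * [p*14.852340 + (1-p)*0.000000] = 6.916155
  V(0,0) = exp(-r*dt) * [p*43.937224 + (1-p)*6.916155] = 23.917543


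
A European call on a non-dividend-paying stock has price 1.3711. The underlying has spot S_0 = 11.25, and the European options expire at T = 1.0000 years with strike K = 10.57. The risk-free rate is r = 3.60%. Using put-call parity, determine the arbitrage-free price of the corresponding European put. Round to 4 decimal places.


Put-call parity: C - P = S_0 * exp(-qT) - K * exp(-rT).
S_0 * exp(-qT) = 11.2500 * 1.00000000 = 11.25000000
K * exp(-rT) = 10.5700 * 0.96464029 = 10.19624790
P = C - S*exp(-qT) + K*exp(-rT)
P = 1.3711 - 11.25000000 + 10.19624790 = 0.3173

Answer: Put price = 0.3173


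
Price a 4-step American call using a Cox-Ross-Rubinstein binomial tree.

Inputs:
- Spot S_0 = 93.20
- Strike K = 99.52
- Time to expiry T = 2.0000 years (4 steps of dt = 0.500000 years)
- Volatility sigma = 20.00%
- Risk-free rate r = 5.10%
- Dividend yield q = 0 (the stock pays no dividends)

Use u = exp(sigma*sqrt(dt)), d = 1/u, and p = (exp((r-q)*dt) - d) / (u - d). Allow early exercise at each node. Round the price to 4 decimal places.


Answer: Price = V(0,0) = 12.2114

Derivation:
dt = T/N = 0.500000
u = exp(sigma*sqrt(dt)) = 1.151910; d = 1/u = 0.868123
p = (exp((r-q)*dt) - d) / (u - d) = 0.555715
Discount per step: exp(-r*dt) = 0.974822
Stock lattice S(k, i) with i counting down-moves:
  k=0: S(0,0) = 93.2000
  k=1: S(1,0) = 107.3580; S(1,1) = 80.9091
  k=2: S(2,0) = 123.6667; S(2,1) = 93.2000; S(2,2) = 70.2391
  k=3: S(3,0) = 142.4530; S(3,1) = 107.3580; S(3,2) = 80.9091; S(3,3) = 60.9762
  k=4: S(4,0) = 164.0930; S(4,1) = 123.6667; S(4,2) = 93.2000; S(4,3) = 70.2391; S(4,4) = 52.9349
Terminal payoffs V(N, i) = max(S_T - K, 0):
  V(4,0) = 64.572968; V(4,1) = 24.146748; V(4,2) = 0.000000; V(4,3) = 0.000000; V(4,4) = 0.000000
Backward induction: V(k, i) = exp(-r*dt) * [p * V(k+1, i) + (1-p) * V(k+1, i+1)]; then take max(V_cont, immediate exercise) for American.
  V(3,0) = exp(-r*dt) * [p*64.572968 + (1-p)*24.146748] = 45.438630; exercise = 42.932953; V(3,0) = max -> 45.438630
  V(3,1) = exp(-r*dt) * [p*24.146748 + (1-p)*0.000000] = 13.080864; exercise = 7.838004; V(3,1) = max -> 13.080864
  V(3,2) = exp(-r*dt) * [p*0.000000 + (1-p)*0.000000] = 0.000000; exercise = 0.000000; V(3,2) = max -> 0.000000
  V(3,3) = exp(-r*dt) * [p*0.000000 + (1-p)*0.000000] = 0.000000; exercise = 0.000000; V(3,3) = max -> 0.000000
  V(2,0) = exp(-r*dt) * [p*45.438630 + (1-p)*13.080864] = 30.280486; exercise = 24.146748; V(2,0) = max -> 30.280486
  V(2,1) = exp(-r*dt) * [p*13.080864 + (1-p)*0.000000] = 7.086214; exercise = 0.000000; V(2,1) = max -> 7.086214
  V(2,2) = exp(-r*dt) * [p*0.000000 + (1-p)*0.000000] = 0.000000; exercise = 0.000000; V(2,2) = max -> 0.000000
  V(1,0) = exp(-r*dt) * [p*30.280486 + (1-p)*7.086214] = 19.472685; exercise = 7.838004; V(1,0) = max -> 19.472685
  V(1,1) = exp(-r*dt) * [p*7.086214 + (1-p)*0.000000] = 3.838769; exercise = 0.000000; V(1,1) = max -> 3.838769
  V(0,0) = exp(-r*dt) * [p*19.472685 + (1-p)*3.838769] = 12.211380; exercise = 0.000000; V(0,0) = max -> 12.211380


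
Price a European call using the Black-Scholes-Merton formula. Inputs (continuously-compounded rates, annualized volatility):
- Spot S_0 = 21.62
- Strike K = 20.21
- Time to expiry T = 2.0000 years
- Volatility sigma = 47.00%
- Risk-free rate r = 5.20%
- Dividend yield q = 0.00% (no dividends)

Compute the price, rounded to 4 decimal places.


d1 = (ln(S/K) + (r - q + 0.5*sigma^2) * T) / (sigma * sqrt(T)) = 0.59027060
d2 = d1 - sigma * sqrt(T) = -0.07440978
exp(-rT) = 0.90122530; exp(-qT) = 1.00000000
C = S_0 * exp(-qT) * N(d1) - K * exp(-rT) * N(d2)
N(d1) = 0.72249538; N(d2) = 0.47034216
C = 21.6200 * 1.00000000 * 0.72249538 - 20.2100 * 0.90122530 * 0.47034216 = 7.0536

Answer: Price = 7.0536


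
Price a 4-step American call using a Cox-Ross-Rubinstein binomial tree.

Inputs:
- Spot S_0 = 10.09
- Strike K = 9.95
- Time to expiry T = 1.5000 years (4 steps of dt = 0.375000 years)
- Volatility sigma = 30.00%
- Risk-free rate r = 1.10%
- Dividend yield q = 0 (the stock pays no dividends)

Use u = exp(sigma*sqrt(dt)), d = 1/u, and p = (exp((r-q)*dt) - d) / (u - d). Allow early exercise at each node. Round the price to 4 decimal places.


Answer: Price = V(0,0) = 1.5424

Derivation:
dt = T/N = 0.375000
u = exp(sigma*sqrt(dt)) = 1.201669; d = 1/u = 0.832176
p = (exp((r-q)*dt) - d) / (u - d) = 0.465388
Discount per step: exp(-r*dt) = 0.995883
Stock lattice S(k, i) with i counting down-moves:
  k=0: S(0,0) = 10.0900
  k=1: S(1,0) = 12.1248; S(1,1) = 8.3967
  k=2: S(2,0) = 14.5701; S(2,1) = 10.0900; S(2,2) = 6.9875
  k=3: S(3,0) = 17.5084; S(3,1) = 12.1248; S(3,2) = 8.3967; S(3,3) = 5.8148
  k=4: S(4,0) = 21.0393; S(4,1) = 14.5701; S(4,2) = 10.0900; S(4,3) = 6.9875; S(4,4) = 4.8390
Terminal payoffs V(N, i) = max(S_T - K, 0):
  V(4,0) = 11.089292; V(4,1) = 4.620054; V(4,2) = 0.140000; V(4,3) = 0.000000; V(4,4) = 0.000000
Backward induction: V(k, i) = exp(-r*dt) * [p * V(k+1, i) + (1-p) * V(k+1, i+1)]; then take max(V_cont, immediate exercise) for American.
  V(3,0) = exp(-r*dt) * [p*11.089292 + (1-p)*4.620054] = 7.599346; exercise = 7.558387; V(3,0) = max -> 7.599346
  V(3,1) = exp(-r*dt) * [p*4.620054 + (1-p)*0.140000] = 2.215803; exercise = 2.174844; V(3,1) = max -> 2.215803
  V(3,2) = exp(-r*dt) * [p*0.140000 + (1-p)*0.000000] = 0.064886; exercise = 0.000000; V(3,2) = max -> 0.064886
  V(3,3) = exp(-r*dt) * [p*0.000000 + (1-p)*0.000000] = 0.000000; exercise = 0.000000; V(3,3) = max -> 0.000000
  V(2,0) = exp(-r*dt) * [p*7.599346 + (1-p)*2.215803] = 4.701803; exercise = 4.620054; V(2,0) = max -> 4.701803
  V(2,1) = exp(-r*dt) * [p*2.215803 + (1-p)*0.064886] = 1.061509; exercise = 0.140000; V(2,1) = max -> 1.061509
  V(2,2) = exp(-r*dt) * [p*0.064886 + (1-p)*0.000000] = 0.030073; exercise = 0.000000; V(2,2) = max -> 0.030073
  V(1,0) = exp(-r*dt) * [p*4.701803 + (1-p)*1.061509] = 2.744314; exercise = 2.174844; V(1,0) = max -> 2.744314
  V(1,1) = exp(-r*dt) * [p*1.061509 + (1-p)*0.030073] = 0.507991; exercise = 0.000000; V(1,1) = max -> 0.507991
  V(0,0) = exp(-r*dt) * [p*2.744314 + (1-p)*0.507991] = 1.542373; exercise = 0.140000; V(0,0) = max -> 1.542373


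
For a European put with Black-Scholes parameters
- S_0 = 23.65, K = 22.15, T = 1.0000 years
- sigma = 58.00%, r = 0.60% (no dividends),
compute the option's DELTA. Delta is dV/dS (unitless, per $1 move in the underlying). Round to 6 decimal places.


d1 = 0.4133200318; d2 = -0.1666799682
phi(d1) = 0.3662807154; exp(-qT) = 1.0000000000; exp(-rT) = 0.9940179641
N(-d1) = 0.3396860776
Delta = -exp(-qT) * N(-d1) = -1.0000000000 * 0.3396860776 = -0.339686

Answer: Delta = -0.339686


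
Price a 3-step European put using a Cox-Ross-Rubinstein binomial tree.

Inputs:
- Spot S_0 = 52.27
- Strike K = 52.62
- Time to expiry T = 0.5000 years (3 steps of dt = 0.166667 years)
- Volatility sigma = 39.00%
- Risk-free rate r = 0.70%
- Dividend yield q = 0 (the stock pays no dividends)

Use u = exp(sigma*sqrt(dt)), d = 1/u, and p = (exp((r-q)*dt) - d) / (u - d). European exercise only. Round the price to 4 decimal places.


dt = T/N = 0.166667
u = exp(sigma*sqrt(dt)) = 1.172592; d = 1/u = 0.852811
p = (exp((r-q)*dt) - d) / (u - d) = 0.463930
Discount per step: exp(-r*dt) = 0.998834
Stock lattice S(k, i) with i counting down-moves:
  k=0: S(0,0) = 52.2700
  k=1: S(1,0) = 61.2914; S(1,1) = 44.5765
  k=2: S(2,0) = 71.8698; S(2,1) = 52.2700; S(2,2) = 38.0153
  k=3: S(3,0) = 84.2740; S(3,1) = 61.2914; S(3,2) = 44.5765; S(3,3) = 32.4199
Terminal payoffs V(N, i) = max(K - S_T, 0):
  V(3,0) = 0.000000; V(3,1) = 0.000000; V(3,2) = 8.043547; V(3,3) = 20.200111
Backward induction: V(k, i) = exp(-r*dt) * [p * V(k+1, i) + (1-p) * V(k+1, i+1)].
  V(2,0) = exp(-r*dt) * [p*0.000000 + (1-p)*0.000000] = 0.000000
  V(2,1) = exp(-r*dt) * [p*0.000000 + (1-p)*8.043547] = 4.306876
  V(2,2) = exp(-r*dt) * [p*8.043547 + (1-p)*20.200111] = 14.543338
  V(1,0) = exp(-r*dt) * [p*0.000000 + (1-p)*4.306876] = 2.306094
  V(1,1) = exp(-r*dt) * [p*4.306876 + (1-p)*14.543338] = 9.782914
  V(0,0) = exp(-r*dt) * [p*2.306094 + (1-p)*9.782914] = 6.306830

Answer: Price = V(0,0) = 6.3068


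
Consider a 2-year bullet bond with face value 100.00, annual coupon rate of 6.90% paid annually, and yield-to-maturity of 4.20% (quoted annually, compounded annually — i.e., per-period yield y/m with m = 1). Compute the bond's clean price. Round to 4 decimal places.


Answer: Price = 105.0779

Derivation:
Coupon per period c = face * coupon_rate / m = 6.900000
Periods per year m = 1; per-period yield y/m = 0.042000
Number of cashflows N = 2
Cashflows (t years, CF_t, discount factor 1/(1+y/m)^(m*t), PV):
  t = 1.0000: CF_t = 6.900000, DF = 0.959693, PV = 6.621881
  t = 2.0000: CF_t = 106.900000, DF = 0.921010, PV = 98.456018
Price P = sum_t PV_t = 105.077899


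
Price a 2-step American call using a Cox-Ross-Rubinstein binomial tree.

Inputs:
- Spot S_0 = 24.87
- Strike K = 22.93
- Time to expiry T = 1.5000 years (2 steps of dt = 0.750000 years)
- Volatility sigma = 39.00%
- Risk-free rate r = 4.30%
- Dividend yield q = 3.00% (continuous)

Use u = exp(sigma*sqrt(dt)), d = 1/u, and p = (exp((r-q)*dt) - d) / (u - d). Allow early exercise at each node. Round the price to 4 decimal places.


Answer: Price = V(0,0) = 5.4209

Derivation:
dt = T/N = 0.750000
u = exp(sigma*sqrt(dt)) = 1.401790; d = 1/u = 0.713374
p = (exp((r-q)*dt) - d) / (u - d) = 0.430588
Discount per step: exp(-r*dt) = 0.968264
Stock lattice S(k, i) with i counting down-moves:
  k=0: S(0,0) = 24.8700
  k=1: S(1,0) = 34.8625; S(1,1) = 17.7416
  k=2: S(2,0) = 48.8699; S(2,1) = 24.8700; S(2,2) = 12.6564
Terminal payoffs V(N, i) = max(S_T - K, 0):
  V(2,0) = 25.939920; V(2,1) = 1.940000; V(2,2) = 0.000000
Backward induction: V(k, i) = exp(-r*dt) * [p * V(k+1, i) + (1-p) * V(k+1, i+1)]; then take max(V_cont, immediate exercise) for American.
  V(1,0) = exp(-r*dt) * [p*25.939920 + (1-p)*1.940000] = 11.884562; exercise = 11.932514; V(1,0) = max -> 11.932514
  V(1,1) = exp(-r*dt) * [p*1.940000 + (1-p)*0.000000] = 0.808831; exercise = 0.000000; V(1,1) = max -> 0.808831
  V(0,0) = exp(-r*dt) * [p*11.932514 + (1-p)*0.808831] = 5.420887; exercise = 1.940000; V(0,0) = max -> 5.420887


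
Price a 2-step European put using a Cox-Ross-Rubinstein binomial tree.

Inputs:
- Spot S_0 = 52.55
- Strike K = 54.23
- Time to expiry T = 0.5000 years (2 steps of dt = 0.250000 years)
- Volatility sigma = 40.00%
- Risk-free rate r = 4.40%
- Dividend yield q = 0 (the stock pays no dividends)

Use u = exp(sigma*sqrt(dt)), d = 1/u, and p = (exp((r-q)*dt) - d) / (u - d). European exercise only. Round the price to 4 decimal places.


dt = T/N = 0.250000
u = exp(sigma*sqrt(dt)) = 1.221403; d = 1/u = 0.818731
p = (exp((r-q)*dt) - d) / (u - d) = 0.477634
Discount per step: exp(-r*dt) = 0.989060
Stock lattice S(k, i) with i counting down-moves:
  k=0: S(0,0) = 52.5500
  k=1: S(1,0) = 64.1847; S(1,1) = 43.0243
  k=2: S(2,0) = 78.3954; S(2,1) = 52.5500; S(2,2) = 35.2253
Terminal payoffs V(N, i) = max(K - S_T, 0):
  V(2,0) = 0.000000; V(2,1) = 1.680000; V(2,2) = 19.004682
Backward induction: V(k, i) = exp(-r*dt) * [p * V(k+1, i) + (1-p) * V(k+1, i+1)].
  V(1,0) = exp(-r*dt) * [p*0.000000 + (1-p)*1.680000] = 0.867974
  V(1,1) = exp(-r*dt) * [p*1.680000 + (1-p)*19.004682] = 10.612438
  V(0,0) = exp(-r*dt) * [p*0.867974 + (1-p)*10.612438] = 5.892967

Answer: Price = V(0,0) = 5.8930


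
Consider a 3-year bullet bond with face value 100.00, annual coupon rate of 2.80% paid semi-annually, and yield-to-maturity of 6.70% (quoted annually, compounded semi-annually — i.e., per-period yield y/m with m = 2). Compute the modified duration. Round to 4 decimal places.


Coupon per period c = face * coupon_rate / m = 1.400000
Periods per year m = 2; per-period yield y/m = 0.033500
Number of cashflows N = 6
Cashflows (t years, CF_t, discount factor 1/(1+y/m)^(m*t), PV):
  t = 0.5000: CF_t = 1.400000, DF = 0.967586, PV = 1.354620
  t = 1.0000: CF_t = 1.400000, DF = 0.936222, PV = 1.310711
  t = 1.5000: CF_t = 1.400000, DF = 0.905876, PV = 1.268226
  t = 2.0000: CF_t = 1.400000, DF = 0.876512, PV = 1.227117
  t = 2.5000: CF_t = 1.400000, DF = 0.848101, PV = 1.187341
  t = 3.0000: CF_t = 101.400000, DF = 0.820611, PV = 83.209913
Price P = sum_t PV_t = 89.557930
First compute Macaulay numerator sum_t t * PV_t:
  t * PV_t at t = 0.5000: 0.677310
  t * PV_t at t = 1.0000: 1.310711
  t * PV_t at t = 1.5000: 1.902339
  t * PV_t at t = 2.0000: 2.454235
  t * PV_t at t = 2.5000: 2.968354
  t * PV_t at t = 3.0000: 249.629740
Macaulay duration D = 258.942688 / 89.557930 = 2.891343
Modified duration = D / (1 + y/m) = 2.891343 / (1 + 0.033500) = 2.797623

Answer: Modified duration = 2.7976


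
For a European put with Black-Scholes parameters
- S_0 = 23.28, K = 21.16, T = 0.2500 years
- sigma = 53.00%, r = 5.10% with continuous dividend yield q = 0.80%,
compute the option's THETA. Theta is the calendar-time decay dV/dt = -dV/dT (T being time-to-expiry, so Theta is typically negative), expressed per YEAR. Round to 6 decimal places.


Answer: Theta = -3.896285

Derivation:
d1 = 0.5333755316; d2 = 0.2683755316
phi(d1) = 0.3460461048; exp(-qT) = 0.9980019987; exp(-rT) = 0.9873309369
Theta = -S*exp(-qT)*phi(d1)*sigma/(2*sqrt(T)) + r*K*exp(-rT)*N(-d2) - q*S*exp(-qT)*N(-d1)
N(-d1) = 0.2968868259; N(-d2) = 0.3942051359; sqrt(T) = 0.5000000000
Term 1 = -23.2800 * 0.9980019987 * 0.3460461048 * 0.5300 / (2 * 0.5000000000) = -4.2611244827
Term 2 = 0.0510 * 21.1600 * 0.9873309369 * 0.3942051359 = 0.4200208631
Term 3 = -0.0080 * 23.2800 * 0.9980019987 * 0.2968868259 = -0.0551817286
Theta = -4.2611244827 + (0.4200208631) + (-0.0551817286) = -3.896285


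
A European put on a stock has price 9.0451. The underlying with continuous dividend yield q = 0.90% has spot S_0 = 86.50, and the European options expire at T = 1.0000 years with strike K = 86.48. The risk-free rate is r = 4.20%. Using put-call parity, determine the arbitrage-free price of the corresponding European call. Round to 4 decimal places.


Answer: Call price = 11.8470

Derivation:
Put-call parity: C - P = S_0 * exp(-qT) - K * exp(-rT).
S_0 * exp(-qT) = 86.5000 * 0.99104038 = 85.72499276
K * exp(-rT) = 86.4800 * 0.95886978 = 82.92305862
C = P + S*exp(-qT) - K*exp(-rT)
C = 9.0451 + 85.72499276 - 82.92305862 = 11.8470


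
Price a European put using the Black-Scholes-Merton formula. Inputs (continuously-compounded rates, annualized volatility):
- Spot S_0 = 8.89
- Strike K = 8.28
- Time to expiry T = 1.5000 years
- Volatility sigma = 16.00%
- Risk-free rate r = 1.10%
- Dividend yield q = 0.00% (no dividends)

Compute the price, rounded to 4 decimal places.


Answer: Price = 0.3571

Derivation:
d1 = (ln(S/K) + (r - q + 0.5*sigma^2) * T) / (sigma * sqrt(T)) = 0.54493023
d2 = d1 - sigma * sqrt(T) = 0.34897105
exp(-rT) = 0.98363538; exp(-qT) = 1.00000000
P = K * exp(-rT) * N(-d2) - S_0 * exp(-qT) * N(-d1)
N(-d1) = 0.29290075; N(-d2) = 0.36355552
P = 8.2800 * 0.98363538 * 0.36355552 - 8.8900 * 1.00000000 * 0.29290075 = 0.3571


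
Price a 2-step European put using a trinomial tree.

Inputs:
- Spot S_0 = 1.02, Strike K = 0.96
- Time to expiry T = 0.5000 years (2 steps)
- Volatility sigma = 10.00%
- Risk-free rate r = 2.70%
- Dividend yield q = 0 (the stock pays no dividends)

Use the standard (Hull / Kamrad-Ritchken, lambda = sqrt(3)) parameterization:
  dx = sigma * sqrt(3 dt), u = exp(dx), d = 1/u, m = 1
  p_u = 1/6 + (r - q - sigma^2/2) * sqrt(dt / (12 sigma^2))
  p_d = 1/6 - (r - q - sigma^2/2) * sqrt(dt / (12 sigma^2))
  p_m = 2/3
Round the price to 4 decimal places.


dt = T/N = 0.250000; dx = sigma*sqrt(3*dt) = 0.086603
u = exp(dx) = 1.090463; d = 1/u = 0.917042
p_u = 0.198421, p_m = 0.666667, p_d = 0.134912
Discount per step: exp(-r*dt) = 0.993273
Stock lattice S(k, j) with j the centered position index:
  k=0: S(0,+0) = 1.0200
  k=1: S(1,-1) = 0.9354; S(1,+0) = 1.0200; S(1,+1) = 1.1123
  k=2: S(2,-2) = 0.8578; S(2,-1) = 0.9354; S(2,+0) = 1.0200; S(2,+1) = 1.1123; S(2,+2) = 1.2129
Terminal payoffs V(N, j) = max(K - S_T, 0):
  V(2,-2) = 0.102216; V(2,-1) = 0.024618; V(2,+0) = 0.000000; V(2,+1) = 0.000000; V(2,+2) = 0.000000
Backward induction: V(k, j) = exp(-r*dt) * [p_u * V(k+1, j+1) + p_m * V(k+1, j) + p_d * V(k+1, j-1)]
  V(1,-1) = exp(-r*dt) * [p_u*0.000000 + p_m*0.024618 + p_d*0.102216] = 0.029999
  V(1,+0) = exp(-r*dt) * [p_u*0.000000 + p_m*0.000000 + p_d*0.024618] = 0.003299
  V(1,+1) = exp(-r*dt) * [p_u*0.000000 + p_m*0.000000 + p_d*0.000000] = 0.000000
  V(0,+0) = exp(-r*dt) * [p_u*0.000000 + p_m*0.003299 + p_d*0.029999] = 0.006204

Answer: Price = V(0,0) = 0.0062


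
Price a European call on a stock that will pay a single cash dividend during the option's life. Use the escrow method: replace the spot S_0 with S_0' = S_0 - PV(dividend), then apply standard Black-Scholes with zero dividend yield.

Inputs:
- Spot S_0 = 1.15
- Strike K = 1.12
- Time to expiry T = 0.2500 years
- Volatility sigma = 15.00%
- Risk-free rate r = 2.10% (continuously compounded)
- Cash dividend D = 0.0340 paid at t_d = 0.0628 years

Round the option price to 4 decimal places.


Answer: Price = 0.0343

Derivation:
PV(D) = D * exp(-r * t_d) = 0.0340 * 0.99868207 = 0.03395519
S_0' = S_0 - PV(D) = 1.1500 - 0.03395519 = 1.11604481
d1 = (ln(S_0'/K) + (r + sigma^2/2)*T) / (sigma*sqrt(T)) = 0.06033106
d2 = d1 - sigma*sqrt(T) = -0.01466894
exp(-rT) = 0.99476376
N(d1) = 0.52405402; N(d2) = 0.49414815
C = S_0' * N(d1) - K * exp(-rT) * N(d2) = 1.11604481 * 0.52405402 - 1.1200 * 0.99476376 * 0.49414815 = 0.0343


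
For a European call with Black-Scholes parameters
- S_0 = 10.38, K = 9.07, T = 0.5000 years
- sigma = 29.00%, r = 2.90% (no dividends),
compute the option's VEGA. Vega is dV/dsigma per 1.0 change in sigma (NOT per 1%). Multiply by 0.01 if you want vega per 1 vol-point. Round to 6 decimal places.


Answer: Vega = 2.072955

Derivation:
d1 = 0.8311363029; d2 = 0.6260753364
phi(d1) = 0.2824278074; exp(-qT) = 1.0000000000; exp(-rT) = 0.9856046187
Vega = S * exp(-qT) * phi(d1) * sqrt(T) = 10.3800 * 1.0000000000 * 0.2824278074 * 0.7071067812 = 2.072955


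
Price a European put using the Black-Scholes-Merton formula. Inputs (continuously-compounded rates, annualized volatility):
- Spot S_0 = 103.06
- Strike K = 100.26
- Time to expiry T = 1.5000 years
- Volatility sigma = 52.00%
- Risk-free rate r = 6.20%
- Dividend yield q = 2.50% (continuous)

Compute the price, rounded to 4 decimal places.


Answer: Price = 20.0530

Derivation:
d1 = (ln(S/K) + (r - q + 0.5*sigma^2) * T) / (sigma * sqrt(T)) = 0.44882900
d2 = d1 - sigma * sqrt(T) = -0.18803833
exp(-rT) = 0.91119350; exp(-qT) = 0.96319442
P = K * exp(-rT) * N(-d2) - S_0 * exp(-qT) * N(-d1)
N(-d1) = 0.32677751; N(-d2) = 0.57457670
P = 100.2600 * 0.91119350 * 0.57457670 - 103.0600 * 0.96319442 * 0.32677751 = 20.0530


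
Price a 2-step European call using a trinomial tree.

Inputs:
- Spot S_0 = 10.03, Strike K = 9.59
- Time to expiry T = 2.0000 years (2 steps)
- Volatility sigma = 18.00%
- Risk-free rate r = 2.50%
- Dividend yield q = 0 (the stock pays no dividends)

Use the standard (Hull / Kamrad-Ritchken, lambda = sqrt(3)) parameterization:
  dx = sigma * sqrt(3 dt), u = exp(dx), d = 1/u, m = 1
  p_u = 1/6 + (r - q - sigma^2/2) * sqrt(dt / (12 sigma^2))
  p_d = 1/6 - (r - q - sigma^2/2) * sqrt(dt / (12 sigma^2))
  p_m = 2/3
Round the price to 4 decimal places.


Answer: Price = V(0,0) = 1.4349

Derivation:
dt = T/N = 1.000000; dx = sigma*sqrt(3*dt) = 0.311769
u = exp(dx) = 1.365839; d = 1/u = 0.732151
p_u = 0.180780, p_m = 0.666667, p_d = 0.152554
Discount per step: exp(-r*dt) = 0.975310
Stock lattice S(k, j) with j the centered position index:
  k=0: S(0,+0) = 10.0300
  k=1: S(1,-1) = 7.3435; S(1,+0) = 10.0300; S(1,+1) = 13.6994
  k=2: S(2,-2) = 5.3765; S(2,-1) = 7.3435; S(2,+0) = 10.0300; S(2,+1) = 13.6994; S(2,+2) = 18.7111
Terminal payoffs V(N, j) = max(S_T - K, 0):
  V(2,-2) = 0.000000; V(2,-1) = 0.000000; V(2,+0) = 0.440000; V(2,+1) = 4.109369; V(2,+2) = 9.121137
Backward induction: V(k, j) = exp(-r*dt) * [p_u * V(k+1, j+1) + p_m * V(k+1, j) + p_d * V(k+1, j-1)]
  V(1,-1) = exp(-r*dt) * [p_u*0.440000 + p_m*0.000000 + p_d*0.000000] = 0.077579
  V(1,+0) = exp(-r*dt) * [p_u*4.109369 + p_m*0.440000 + p_d*0.000000] = 1.010639
  V(1,+1) = exp(-r*dt) * [p_u*9.121137 + p_m*4.109369 + p_d*0.440000] = 4.345609
  V(0,+0) = exp(-r*dt) * [p_u*4.345609 + p_m*1.010639 + p_d*0.077579] = 1.434868


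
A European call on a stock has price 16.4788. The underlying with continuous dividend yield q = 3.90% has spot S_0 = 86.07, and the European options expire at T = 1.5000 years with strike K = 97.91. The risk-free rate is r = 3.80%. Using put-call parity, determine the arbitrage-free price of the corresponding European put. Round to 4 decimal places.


Put-call parity: C - P = S_0 * exp(-qT) - K * exp(-rT).
S_0 * exp(-qT) = 86.0700 * 0.94317824 = 81.17935115
K * exp(-rT) = 97.9100 * 0.94459407 = 92.48520533
P = C - S*exp(-qT) + K*exp(-rT)
P = 16.4788 - 81.17935115 + 92.48520533 = 27.7847

Answer: Put price = 27.7847


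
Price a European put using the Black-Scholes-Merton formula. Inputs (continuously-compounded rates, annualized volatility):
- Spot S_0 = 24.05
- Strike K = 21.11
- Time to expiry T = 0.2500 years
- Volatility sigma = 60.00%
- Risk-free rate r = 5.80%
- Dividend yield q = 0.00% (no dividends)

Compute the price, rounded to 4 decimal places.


Answer: Price = 1.3553

Derivation:
d1 = (ln(S/K) + (r - q + 0.5*sigma^2) * T) / (sigma * sqrt(T)) = 0.63296045
d2 = d1 - sigma * sqrt(T) = 0.33296045
exp(-rT) = 0.98560462; exp(-qT) = 1.00000000
P = K * exp(-rT) * N(-d2) - S_0 * exp(-qT) * N(-d1)
N(-d1) = 0.26337974; N(-d2) = 0.36958207
P = 21.1100 * 0.98560462 * 0.36958207 - 24.0500 * 1.00000000 * 0.26337974 = 1.3553


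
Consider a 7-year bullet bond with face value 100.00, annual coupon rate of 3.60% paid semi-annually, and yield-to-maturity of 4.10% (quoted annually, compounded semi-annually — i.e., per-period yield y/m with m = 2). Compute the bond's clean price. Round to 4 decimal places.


Coupon per period c = face * coupon_rate / m = 1.800000
Periods per year m = 2; per-period yield y/m = 0.020500
Number of cashflows N = 14
Cashflows (t years, CF_t, discount factor 1/(1+y/m)^(m*t), PV):
  t = 0.5000: CF_t = 1.800000, DF = 0.979912, PV = 1.763841
  t = 1.0000: CF_t = 1.800000, DF = 0.960227, PV = 1.728409
  t = 1.5000: CF_t = 1.800000, DF = 0.940938, PV = 1.693688
  t = 2.0000: CF_t = 1.800000, DF = 0.922036, PV = 1.659665
  t = 2.5000: CF_t = 1.800000, DF = 0.903514, PV = 1.626325
  t = 3.0000: CF_t = 1.800000, DF = 0.885364, PV = 1.593656
  t = 3.5000: CF_t = 1.800000, DF = 0.867579, PV = 1.561642
  t = 4.0000: CF_t = 1.800000, DF = 0.850151, PV = 1.530271
  t = 4.5000: CF_t = 1.800000, DF = 0.833073, PV = 1.499531
  t = 5.0000: CF_t = 1.800000, DF = 0.816338, PV = 1.469408
  t = 5.5000: CF_t = 1.800000, DF = 0.799939, PV = 1.439890
  t = 6.0000: CF_t = 1.800000, DF = 0.783870, PV = 1.410966
  t = 6.5000: CF_t = 1.800000, DF = 0.768123, PV = 1.382622
  t = 7.0000: CF_t = 101.800000, DF = 0.752693, PV = 76.624147
Price P = sum_t PV_t = 96.984061

Answer: Price = 96.9841


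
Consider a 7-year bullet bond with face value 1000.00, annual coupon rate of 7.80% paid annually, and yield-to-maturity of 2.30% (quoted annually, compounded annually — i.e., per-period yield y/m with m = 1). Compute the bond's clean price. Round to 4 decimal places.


Answer: Price = 1351.8902

Derivation:
Coupon per period c = face * coupon_rate / m = 78.000000
Periods per year m = 1; per-period yield y/m = 0.023000
Number of cashflows N = 7
Cashflows (t years, CF_t, discount factor 1/(1+y/m)^(m*t), PV):
  t = 1.0000: CF_t = 78.000000, DF = 0.977517, PV = 76.246334
  t = 2.0000: CF_t = 78.000000, DF = 0.955540, PV = 74.532096
  t = 3.0000: CF_t = 78.000000, DF = 0.934056, PV = 72.856399
  t = 4.0000: CF_t = 78.000000, DF = 0.913056, PV = 71.218376
  t = 5.0000: CF_t = 78.000000, DF = 0.892528, PV = 69.617181
  t = 6.0000: CF_t = 78.000000, DF = 0.872461, PV = 68.051985
  t = 7.0000: CF_t = 1078.000000, DF = 0.852846, PV = 919.367876
Price P = sum_t PV_t = 1351.890248


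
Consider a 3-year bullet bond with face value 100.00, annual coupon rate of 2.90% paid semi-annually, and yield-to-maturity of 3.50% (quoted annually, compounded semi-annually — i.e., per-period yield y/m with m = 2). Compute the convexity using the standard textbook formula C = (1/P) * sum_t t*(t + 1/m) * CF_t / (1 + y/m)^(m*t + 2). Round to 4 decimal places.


Answer: Convexity = 9.6643

Derivation:
Coupon per period c = face * coupon_rate / m = 1.450000
Periods per year m = 2; per-period yield y/m = 0.017500
Number of cashflows N = 6
Cashflows (t years, CF_t, discount factor 1/(1+y/m)^(m*t), PV):
  t = 0.5000: CF_t = 1.450000, DF = 0.982801, PV = 1.425061
  t = 1.0000: CF_t = 1.450000, DF = 0.965898, PV = 1.400552
  t = 1.5000: CF_t = 1.450000, DF = 0.949285, PV = 1.376464
  t = 2.0000: CF_t = 1.450000, DF = 0.932959, PV = 1.352790
  t = 2.5000: CF_t = 1.450000, DF = 0.916913, PV = 1.329523
  t = 3.0000: CF_t = 101.450000, DF = 0.901143, PV = 91.420911
Price P = sum_t PV_t = 98.305301
Convexity numerator sum_t t*(t + 1/m) * CF_t / (1+y/m)^(m*t + 2):
  t = 0.5000: term = 0.688232
  t = 1.0000: term = 2.029185
  t = 1.5000: term = 3.988570
  t = 2.0000: term = 6.533283
  t = 2.5000: term = 9.631376
  t = 3.0000: term = 927.184168
Convexity = (1/P) * sum = 950.054814 / 98.305301 = 9.664329


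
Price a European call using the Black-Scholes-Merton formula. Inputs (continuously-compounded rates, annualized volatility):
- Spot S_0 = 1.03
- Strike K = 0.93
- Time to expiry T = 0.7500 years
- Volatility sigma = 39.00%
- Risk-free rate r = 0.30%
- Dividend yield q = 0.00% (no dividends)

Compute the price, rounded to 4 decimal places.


d1 = (ln(S/K) + (r - q + 0.5*sigma^2) * T) / (sigma * sqrt(T)) = 0.47791870
d2 = d1 - sigma * sqrt(T) = 0.14016879
exp(-rT) = 0.99775253; exp(-qT) = 1.00000000
C = S_0 * exp(-qT) * N(d1) - K * exp(-rT) * N(d2)
N(d1) = 0.68364596; N(d2) = 0.55573668
C = 1.0300 * 1.00000000 * 0.68364596 - 0.9300 * 0.99775253 * 0.55573668 = 0.1885

Answer: Price = 0.1885


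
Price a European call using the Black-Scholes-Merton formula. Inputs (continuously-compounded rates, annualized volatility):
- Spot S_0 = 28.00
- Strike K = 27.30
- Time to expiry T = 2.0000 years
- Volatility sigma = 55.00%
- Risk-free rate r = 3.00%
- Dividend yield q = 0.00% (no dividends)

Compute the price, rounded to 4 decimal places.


d1 = (ln(S/K) + (r - q + 0.5*sigma^2) * T) / (sigma * sqrt(T)) = 0.49859746
d2 = d1 - sigma * sqrt(T) = -0.27922000
exp(-rT) = 0.94176453; exp(-qT) = 1.00000000
C = S_0 * exp(-qT) * N(d1) - K * exp(-rT) * N(d2)
N(d1) = 0.69096850; N(d2) = 0.39003800
C = 28.0000 * 1.00000000 * 0.69096850 - 27.3000 * 0.94176453 * 0.39003800 = 9.3192

Answer: Price = 9.3192


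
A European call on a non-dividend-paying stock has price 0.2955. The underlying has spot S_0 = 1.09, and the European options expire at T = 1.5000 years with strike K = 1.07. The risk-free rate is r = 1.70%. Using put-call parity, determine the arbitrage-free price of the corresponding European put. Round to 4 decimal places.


Answer: Put price = 0.2486

Derivation:
Put-call parity: C - P = S_0 * exp(-qT) - K * exp(-rT).
S_0 * exp(-qT) = 1.0900 * 1.00000000 = 1.09000000
K * exp(-rT) = 1.0700 * 0.97482238 = 1.04305995
P = C - S*exp(-qT) + K*exp(-rT)
P = 0.2955 - 1.09000000 + 1.04305995 = 0.2486


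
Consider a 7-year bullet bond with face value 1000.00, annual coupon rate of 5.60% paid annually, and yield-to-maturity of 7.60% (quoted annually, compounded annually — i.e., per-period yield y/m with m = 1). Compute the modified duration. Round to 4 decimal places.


Coupon per period c = face * coupon_rate / m = 56.000000
Periods per year m = 1; per-period yield y/m = 0.076000
Number of cashflows N = 7
Cashflows (t years, CF_t, discount factor 1/(1+y/m)^(m*t), PV):
  t = 1.0000: CF_t = 56.000000, DF = 0.929368, PV = 52.044610
  t = 2.0000: CF_t = 56.000000, DF = 0.863725, PV = 48.368596
  t = 3.0000: CF_t = 56.000000, DF = 0.802718, PV = 44.952227
  t = 4.0000: CF_t = 56.000000, DF = 0.746021, PV = 41.777163
  t = 5.0000: CF_t = 56.000000, DF = 0.693328, PV = 38.826359
  t = 6.0000: CF_t = 56.000000, DF = 0.644357, PV = 36.083977
  t = 7.0000: CF_t = 1056.000000, DF = 0.598845, PV = 632.379844
Price P = sum_t PV_t = 894.432776
First compute Macaulay numerator sum_t t * PV_t:
  t * PV_t at t = 1.0000: 52.044610
  t * PV_t at t = 2.0000: 96.737193
  t * PV_t at t = 3.0000: 134.856681
  t * PV_t at t = 4.0000: 167.108651
  t * PV_t at t = 5.0000: 194.131797
  t * PV_t at t = 6.0000: 216.503863
  t * PV_t at t = 7.0000: 4426.658906
Macaulay duration D = 5288.041700 / 894.432776 = 5.912173
Modified duration = D / (1 + y/m) = 5.912173 / (1 + 0.076000) = 5.494585

Answer: Modified duration = 5.4946


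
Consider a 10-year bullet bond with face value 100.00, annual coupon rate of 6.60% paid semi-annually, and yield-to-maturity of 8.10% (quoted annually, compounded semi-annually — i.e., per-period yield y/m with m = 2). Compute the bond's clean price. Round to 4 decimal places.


Answer: Price = 89.8522

Derivation:
Coupon per period c = face * coupon_rate / m = 3.300000
Periods per year m = 2; per-period yield y/m = 0.040500
Number of cashflows N = 20
Cashflows (t years, CF_t, discount factor 1/(1+y/m)^(m*t), PV):
  t = 0.5000: CF_t = 3.300000, DF = 0.961076, PV = 3.171552
  t = 1.0000: CF_t = 3.300000, DF = 0.923668, PV = 3.048104
  t = 1.5000: CF_t = 3.300000, DF = 0.887715, PV = 2.929461
  t = 2.0000: CF_t = 3.300000, DF = 0.853162, PV = 2.815436
  t = 2.5000: CF_t = 3.300000, DF = 0.819954, PV = 2.705849
  t = 3.0000: CF_t = 3.300000, DF = 0.788039, PV = 2.600527
  t = 3.5000: CF_t = 3.300000, DF = 0.757365, PV = 2.499306
  t = 4.0000: CF_t = 3.300000, DF = 0.727886, PV = 2.402024
  t = 4.5000: CF_t = 3.300000, DF = 0.699554, PV = 2.308528
  t = 5.0000: CF_t = 3.300000, DF = 0.672325, PV = 2.218672
  t = 5.5000: CF_t = 3.300000, DF = 0.646156, PV = 2.132313
  t = 6.0000: CF_t = 3.300000, DF = 0.621005, PV = 2.049316
  t = 6.5000: CF_t = 3.300000, DF = 0.596833, PV = 1.969549
  t = 7.0000: CF_t = 3.300000, DF = 0.573602, PV = 1.892887
  t = 7.5000: CF_t = 3.300000, DF = 0.551276, PV = 1.819209
  t = 8.0000: CF_t = 3.300000, DF = 0.529818, PV = 1.748399
  t = 8.5000: CF_t = 3.300000, DF = 0.509196, PV = 1.680345
  t = 9.0000: CF_t = 3.300000, DF = 0.489376, PV = 1.614940
  t = 9.5000: CF_t = 3.300000, DF = 0.470328, PV = 1.552081
  t = 10.0000: CF_t = 103.300000, DF = 0.452021, PV = 46.693737
Price P = sum_t PV_t = 89.852235


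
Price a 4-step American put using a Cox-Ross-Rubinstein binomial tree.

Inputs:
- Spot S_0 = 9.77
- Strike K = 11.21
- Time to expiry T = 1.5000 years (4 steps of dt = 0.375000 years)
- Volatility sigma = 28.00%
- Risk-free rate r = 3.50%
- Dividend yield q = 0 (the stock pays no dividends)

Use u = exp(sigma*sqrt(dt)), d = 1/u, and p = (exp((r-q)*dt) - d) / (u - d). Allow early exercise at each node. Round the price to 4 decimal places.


dt = T/N = 0.375000
u = exp(sigma*sqrt(dt)) = 1.187042; d = 1/u = 0.842430
p = (exp((r-q)*dt) - d) / (u - d) = 0.495576
Discount per step: exp(-r*dt) = 0.986961
Stock lattice S(k, i) with i counting down-moves:
  k=0: S(0,0) = 9.7700
  k=1: S(1,0) = 11.5974; S(1,1) = 8.2305
  k=2: S(2,0) = 13.7666; S(2,1) = 9.7700; S(2,2) = 6.9337
  k=3: S(3,0) = 16.3415; S(3,1) = 11.5974; S(3,2) = 8.2305; S(3,3) = 5.8411
  k=4: S(4,0) = 19.3981; S(4,1) = 13.7666; S(4,2) = 9.7700; S(4,3) = 6.9337; S(4,4) = 4.9207
Terminal payoffs V(N, i) = max(K - S_T, 0):
  V(4,0) = 0.000000; V(4,1) = 0.000000; V(4,2) = 1.440000; V(4,3) = 4.276339; V(4,4) = 6.289258
Backward induction: V(k, i) = exp(-r*dt) * [p * V(k+1, i) + (1-p) * V(k+1, i+1)]; then take max(V_cont, immediate exercise) for American.
  V(3,0) = exp(-r*dt) * [p*0.000000 + (1-p)*0.000000] = 0.000000; exercise = 0.000000; V(3,0) = max -> 0.000000
  V(3,1) = exp(-r*dt) * [p*0.000000 + (1-p)*1.440000] = 0.716899; exercise = 0.000000; V(3,1) = max -> 0.716899
  V(3,2) = exp(-r*dt) * [p*1.440000 + (1-p)*4.276339] = 2.833285; exercise = 2.979455; V(3,2) = max -> 2.979455
  V(3,3) = exp(-r*dt) * [p*4.276339 + (1-p)*6.289258] = 5.222704; exercise = 5.368874; V(3,3) = max -> 5.368874
  V(2,0) = exp(-r*dt) * [p*0.000000 + (1-p)*0.716899] = 0.356906; exercise = 0.000000; V(2,0) = max -> 0.356906
  V(2,1) = exp(-r*dt) * [p*0.716899 + (1-p)*2.979455] = 1.833957; exercise = 1.440000; V(2,1) = max -> 1.833957
  V(2,2) = exp(-r*dt) * [p*2.979455 + (1-p)*5.368874] = 4.130169; exercise = 4.276339; V(2,2) = max -> 4.276339
  V(1,0) = exp(-r*dt) * [p*0.356906 + (1-p)*1.833957] = 1.087597; exercise = 0.000000; V(1,0) = max -> 1.087597
  V(1,1) = exp(-r*dt) * [p*1.833957 + (1-p)*4.276339] = 3.025976; exercise = 2.979455; V(1,1) = max -> 3.025976
  V(0,0) = exp(-r*dt) * [p*1.087597 + (1-p)*3.025976] = 2.038431; exercise = 1.440000; V(0,0) = max -> 2.038431

Answer: Price = V(0,0) = 2.0384


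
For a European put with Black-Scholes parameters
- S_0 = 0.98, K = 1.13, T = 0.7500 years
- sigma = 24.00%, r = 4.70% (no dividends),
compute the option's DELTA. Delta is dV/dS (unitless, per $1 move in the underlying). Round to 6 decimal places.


d1 = -0.4117004905; d2 = -0.6195465874
phi(d1) = 0.3665255010; exp(-qT) = 1.0000000000; exp(-rT) = 0.9653640451
N(-d1) = 0.6597205173
Delta = -exp(-qT) * N(-d1) = -1.0000000000 * 0.6597205173 = -0.659721

Answer: Delta = -0.659721
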